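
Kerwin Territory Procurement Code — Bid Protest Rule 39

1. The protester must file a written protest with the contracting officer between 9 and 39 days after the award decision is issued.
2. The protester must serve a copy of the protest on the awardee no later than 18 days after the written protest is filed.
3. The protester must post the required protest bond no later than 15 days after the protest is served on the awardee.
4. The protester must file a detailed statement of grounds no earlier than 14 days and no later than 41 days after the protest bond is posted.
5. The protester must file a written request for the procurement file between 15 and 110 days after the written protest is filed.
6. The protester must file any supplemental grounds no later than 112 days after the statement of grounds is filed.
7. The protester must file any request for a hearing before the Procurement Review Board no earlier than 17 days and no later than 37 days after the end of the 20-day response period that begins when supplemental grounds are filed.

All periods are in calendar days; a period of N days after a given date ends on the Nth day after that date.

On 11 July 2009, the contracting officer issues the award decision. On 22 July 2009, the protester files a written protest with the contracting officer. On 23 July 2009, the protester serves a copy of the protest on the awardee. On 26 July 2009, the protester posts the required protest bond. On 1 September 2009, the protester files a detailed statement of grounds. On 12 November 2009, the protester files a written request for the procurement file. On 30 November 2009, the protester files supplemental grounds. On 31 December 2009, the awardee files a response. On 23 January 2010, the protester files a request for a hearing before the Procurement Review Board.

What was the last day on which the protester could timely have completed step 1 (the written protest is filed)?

19 August 2009

Step 1 runs from 11 July 2009, when the award decision is issued. The window is 9–39 days after 11 July 2009; it closes on 19 August 2009.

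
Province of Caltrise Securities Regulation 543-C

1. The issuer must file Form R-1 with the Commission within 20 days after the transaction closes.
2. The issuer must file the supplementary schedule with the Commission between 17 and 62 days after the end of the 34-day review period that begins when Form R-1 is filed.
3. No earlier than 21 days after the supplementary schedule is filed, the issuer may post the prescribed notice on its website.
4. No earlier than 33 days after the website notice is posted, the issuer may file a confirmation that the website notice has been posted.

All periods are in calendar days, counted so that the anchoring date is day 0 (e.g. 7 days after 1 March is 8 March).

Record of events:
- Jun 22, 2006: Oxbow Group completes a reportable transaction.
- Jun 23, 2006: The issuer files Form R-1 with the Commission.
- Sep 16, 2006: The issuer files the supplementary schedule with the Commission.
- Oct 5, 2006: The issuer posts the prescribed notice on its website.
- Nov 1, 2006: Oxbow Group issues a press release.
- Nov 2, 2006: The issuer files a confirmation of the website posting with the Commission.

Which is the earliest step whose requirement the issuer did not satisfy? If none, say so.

(1) due by Jun 22, 2006 + 20 days = Jul 12, 2006; completed Jun 23, 2006, before the deadline.
(2) the permitted window runs from Jul 27, 2006 + 17 = Aug 13, 2006 to Jul 27, 2006 + 62 = Sep 27, 2006; done Sep 16, 2006, which is between those dates.
(3) permitted from Sep 16, 2006 + 21 days = Oct 7, 2006 onward; Oct 5, 2006 is 2 days before the earliest permitted date.

Step 3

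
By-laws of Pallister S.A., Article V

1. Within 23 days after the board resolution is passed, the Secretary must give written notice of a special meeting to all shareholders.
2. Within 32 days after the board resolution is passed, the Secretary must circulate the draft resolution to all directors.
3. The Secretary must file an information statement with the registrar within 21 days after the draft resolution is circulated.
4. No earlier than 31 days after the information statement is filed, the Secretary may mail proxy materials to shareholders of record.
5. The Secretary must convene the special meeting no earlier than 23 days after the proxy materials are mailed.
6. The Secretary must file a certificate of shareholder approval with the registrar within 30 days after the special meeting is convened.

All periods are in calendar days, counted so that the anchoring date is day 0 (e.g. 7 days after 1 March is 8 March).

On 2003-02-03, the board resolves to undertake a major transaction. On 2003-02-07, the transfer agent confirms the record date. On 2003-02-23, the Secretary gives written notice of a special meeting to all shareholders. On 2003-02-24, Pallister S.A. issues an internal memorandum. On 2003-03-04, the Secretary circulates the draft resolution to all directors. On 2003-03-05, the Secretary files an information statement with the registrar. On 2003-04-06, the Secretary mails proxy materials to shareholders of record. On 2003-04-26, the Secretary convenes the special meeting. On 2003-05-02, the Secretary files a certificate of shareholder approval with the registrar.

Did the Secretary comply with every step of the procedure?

No

Step 1: 23 days after 2003-02-03 (when the board resolution is passed) is 2003-02-26; completed 2003-02-23, before the deadline.
Step 2: 32 days after 2003-02-03 (when the board resolution is passed) is 2003-03-07; 2003-03-04 is within that limit.
Step 3: 21 days after 2003-03-04 (when the draft resolution is circulated) is 2003-03-25; done 2003-03-05 — timely.
Step 4: the earliest permitted date is 31 days after 2003-03-05 (when the information statement is filed), i.e. 2003-04-05; 2003-04-06 is on or after that date.
Step 5: the earliest permitted date is 23 days after 2003-04-06 (when the proxy materials are mailed), i.e. 2003-04-29; done 2003-04-26 — 3 days too early.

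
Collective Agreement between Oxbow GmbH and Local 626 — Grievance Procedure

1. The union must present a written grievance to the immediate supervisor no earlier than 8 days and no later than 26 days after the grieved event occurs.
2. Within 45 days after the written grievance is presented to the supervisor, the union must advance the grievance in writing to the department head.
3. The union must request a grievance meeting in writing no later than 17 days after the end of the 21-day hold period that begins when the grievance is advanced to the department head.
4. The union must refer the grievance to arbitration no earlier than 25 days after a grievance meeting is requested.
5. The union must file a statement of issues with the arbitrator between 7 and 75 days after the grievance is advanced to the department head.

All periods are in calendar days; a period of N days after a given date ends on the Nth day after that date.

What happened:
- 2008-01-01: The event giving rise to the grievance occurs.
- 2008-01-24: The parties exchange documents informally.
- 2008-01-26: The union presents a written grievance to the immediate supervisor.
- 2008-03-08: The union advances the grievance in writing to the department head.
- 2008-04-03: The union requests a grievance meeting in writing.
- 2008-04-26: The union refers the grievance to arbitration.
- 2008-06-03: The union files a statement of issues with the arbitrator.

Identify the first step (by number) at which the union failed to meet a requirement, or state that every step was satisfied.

Step 1: the window is 8–26 days after 2008-01-01 (when the grieved event occurs), so 2008-01-09 through 2008-01-27; done 2008-01-26, which is between those dates.
Step 2: 45 days after 2008-01-26 (when the written grievance is presented to the supervisor) is 2008-03-11; completed 2008-03-08, before the deadline.
Step 3: 17 days after 2008-03-29 (end of the 21-day hold period, which began when the grievance is advanced to the department head on 2008-03-08) is 2008-04-15; completed 2008-04-03, before the deadline.
Step 4: the earliest permitted date is 25 days after 2008-04-03 (when a grievance meeting is requested), i.e. 2008-04-28; 2008-04-26 is 2 days before the earliest permitted date.
Later steps need not be reached.

Step 4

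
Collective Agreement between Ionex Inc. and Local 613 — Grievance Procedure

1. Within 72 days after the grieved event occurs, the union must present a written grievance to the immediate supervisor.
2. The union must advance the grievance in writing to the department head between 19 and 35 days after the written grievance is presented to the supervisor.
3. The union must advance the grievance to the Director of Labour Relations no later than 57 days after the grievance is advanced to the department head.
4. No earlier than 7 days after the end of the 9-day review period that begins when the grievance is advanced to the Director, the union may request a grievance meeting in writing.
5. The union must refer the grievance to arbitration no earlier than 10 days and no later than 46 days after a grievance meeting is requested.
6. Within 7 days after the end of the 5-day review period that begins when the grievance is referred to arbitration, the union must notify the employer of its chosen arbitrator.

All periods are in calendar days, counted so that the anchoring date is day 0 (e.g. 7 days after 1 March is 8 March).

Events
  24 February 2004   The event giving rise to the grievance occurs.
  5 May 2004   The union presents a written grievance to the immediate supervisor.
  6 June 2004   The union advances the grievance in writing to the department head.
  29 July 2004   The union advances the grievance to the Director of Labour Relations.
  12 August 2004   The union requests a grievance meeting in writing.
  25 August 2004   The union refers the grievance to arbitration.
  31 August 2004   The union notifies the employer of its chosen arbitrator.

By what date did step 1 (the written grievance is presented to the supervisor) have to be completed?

6 May 2004

Step 1 runs from 24 February 2004, when the grieved event occurs. 72 days after 24 February 2004 is 6 May 2004.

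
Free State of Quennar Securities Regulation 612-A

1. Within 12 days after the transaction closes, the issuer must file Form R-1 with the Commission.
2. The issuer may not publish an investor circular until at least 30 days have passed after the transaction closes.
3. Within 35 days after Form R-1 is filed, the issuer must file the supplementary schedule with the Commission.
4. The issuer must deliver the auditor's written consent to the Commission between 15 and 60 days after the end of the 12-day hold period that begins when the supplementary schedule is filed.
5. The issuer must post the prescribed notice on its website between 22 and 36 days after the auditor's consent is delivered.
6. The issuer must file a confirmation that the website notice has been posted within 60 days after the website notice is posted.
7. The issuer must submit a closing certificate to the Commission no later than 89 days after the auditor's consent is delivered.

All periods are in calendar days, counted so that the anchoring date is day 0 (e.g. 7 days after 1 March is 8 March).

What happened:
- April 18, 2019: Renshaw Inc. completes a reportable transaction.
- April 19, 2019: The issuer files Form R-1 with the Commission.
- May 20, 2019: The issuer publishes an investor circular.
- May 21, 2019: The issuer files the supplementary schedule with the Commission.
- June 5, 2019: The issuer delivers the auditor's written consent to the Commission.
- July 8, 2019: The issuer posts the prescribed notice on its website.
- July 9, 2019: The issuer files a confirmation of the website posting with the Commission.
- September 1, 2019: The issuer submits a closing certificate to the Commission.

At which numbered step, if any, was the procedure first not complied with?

Step 4

Step 1 — counting 12 days from April 18, 2019 (when the transaction closes) gives a deadline of April 30, 2019; completed April 19, 2019, before the deadline.
Step 2 — must wait 30 days from April 18, 2019 (when the transaction closes), so not before May 18, 2019; done May 20, 2019 — permitted.
Step 3 — counting 35 days from April 19, 2019 (when Form R-1 is filed) gives a deadline of May 24, 2019; done May 21, 2019 — timely.
Step 4 — 15 and 60 days from June 2, 2019 (end of the 12-day hold period, which began when the supplementary schedule is filed on May 21, 2019) are June 17, 2019 and August 1, 2019 respectively; June 5, 2019 is 12 days too early.
No need to go further; step 4 was not satisfied.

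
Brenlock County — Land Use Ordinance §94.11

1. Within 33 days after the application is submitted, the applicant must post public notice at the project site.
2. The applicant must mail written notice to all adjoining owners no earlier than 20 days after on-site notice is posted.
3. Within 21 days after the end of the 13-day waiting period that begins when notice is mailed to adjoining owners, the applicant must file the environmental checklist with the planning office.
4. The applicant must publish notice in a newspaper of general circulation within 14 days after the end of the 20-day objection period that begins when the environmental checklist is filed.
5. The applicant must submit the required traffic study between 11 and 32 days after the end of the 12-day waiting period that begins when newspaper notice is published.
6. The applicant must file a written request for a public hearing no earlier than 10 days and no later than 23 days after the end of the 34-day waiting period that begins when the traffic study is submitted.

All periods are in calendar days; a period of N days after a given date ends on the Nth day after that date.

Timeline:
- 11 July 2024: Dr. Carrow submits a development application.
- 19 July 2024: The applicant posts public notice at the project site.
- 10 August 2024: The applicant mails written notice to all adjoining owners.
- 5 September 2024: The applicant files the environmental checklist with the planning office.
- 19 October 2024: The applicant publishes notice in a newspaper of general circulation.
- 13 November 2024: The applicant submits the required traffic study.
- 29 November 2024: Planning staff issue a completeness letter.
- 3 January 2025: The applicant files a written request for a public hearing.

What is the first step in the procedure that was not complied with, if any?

Step 4

Step 1: 33 days after 11 July 2024 (when the application is submitted) is 13 August 2024; completed 19 July 2024, before the deadline.
Step 2: the earliest permitted date is 20 days after 19 July 2024 (when on-site notice is posted), i.e. 8 August 2024; 10 August 2024 is on or after that date.
Step 3: 21 days after 23 August 2024 (end of the 13-day waiting period, which began when notice is mailed to adjoining owners on 10 August 2024) is 13 September 2024; 5 September 2024 is within that limit.
Step 4: 14 days after 25 September 2024 (end of the 20-day objection period, which began when the environmental checklist is filed on 5 September 2024) is 9 October 2024; not done until 19 October 2024, 10 days after the deadline.
Later steps need not be reached.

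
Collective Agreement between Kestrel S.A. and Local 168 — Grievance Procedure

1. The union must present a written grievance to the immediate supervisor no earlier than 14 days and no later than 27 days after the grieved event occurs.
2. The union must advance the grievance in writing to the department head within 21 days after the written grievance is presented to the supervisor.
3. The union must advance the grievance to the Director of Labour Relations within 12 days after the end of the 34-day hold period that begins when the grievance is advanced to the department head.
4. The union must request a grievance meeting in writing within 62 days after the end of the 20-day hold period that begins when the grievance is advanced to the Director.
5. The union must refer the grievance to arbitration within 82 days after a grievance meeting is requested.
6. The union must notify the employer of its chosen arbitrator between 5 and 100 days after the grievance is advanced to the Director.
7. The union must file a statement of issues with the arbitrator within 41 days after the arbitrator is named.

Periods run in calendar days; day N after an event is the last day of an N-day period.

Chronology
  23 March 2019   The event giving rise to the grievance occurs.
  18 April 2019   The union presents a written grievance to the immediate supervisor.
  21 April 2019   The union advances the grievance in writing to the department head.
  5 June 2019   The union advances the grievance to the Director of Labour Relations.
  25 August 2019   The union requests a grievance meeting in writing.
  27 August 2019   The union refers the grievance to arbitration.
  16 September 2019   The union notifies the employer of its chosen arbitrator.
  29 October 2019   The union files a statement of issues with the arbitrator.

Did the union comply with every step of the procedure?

Step 1 — 14 and 27 days from 23 March 2019 (when the grieved event occurs) are 6 April 2019 and 19 April 2019 respectively; 18 April 2019 falls inside that range.
Step 2 — counting 21 days from 18 April 2019 (when the written grievance is presented to the supervisor) gives a deadline of 9 May 2019; 21 April 2019 is within that limit.
Step 3 — counting 12 days from 25 May 2019 (end of the 34-day hold period, which began when the grievance is advanced to the department head on 21 April 2019) gives a deadline of 6 June 2019; completed 5 June 2019, before the deadline.
Step 4 — counting 62 days from 25 June 2019 (end of the 20-day hold period, which began when the grievance is advanced to the Director on 5 June 2019) gives a deadline of 26 August 2019; completed 25 August 2019, before the deadline.
Step 5 — counting 82 days from 25 August 2019 (when a grievance meeting is requested) gives a deadline of 15 November 2019; completed 27 August 2019, before the deadline.
Step 6 — 5 and 100 days from 5 June 2019 (when the grievance is advanced to the Director) are 10 June 2019 and 13 September 2019 respectively; done 16 September 2019 — 3 days after the window closed.

No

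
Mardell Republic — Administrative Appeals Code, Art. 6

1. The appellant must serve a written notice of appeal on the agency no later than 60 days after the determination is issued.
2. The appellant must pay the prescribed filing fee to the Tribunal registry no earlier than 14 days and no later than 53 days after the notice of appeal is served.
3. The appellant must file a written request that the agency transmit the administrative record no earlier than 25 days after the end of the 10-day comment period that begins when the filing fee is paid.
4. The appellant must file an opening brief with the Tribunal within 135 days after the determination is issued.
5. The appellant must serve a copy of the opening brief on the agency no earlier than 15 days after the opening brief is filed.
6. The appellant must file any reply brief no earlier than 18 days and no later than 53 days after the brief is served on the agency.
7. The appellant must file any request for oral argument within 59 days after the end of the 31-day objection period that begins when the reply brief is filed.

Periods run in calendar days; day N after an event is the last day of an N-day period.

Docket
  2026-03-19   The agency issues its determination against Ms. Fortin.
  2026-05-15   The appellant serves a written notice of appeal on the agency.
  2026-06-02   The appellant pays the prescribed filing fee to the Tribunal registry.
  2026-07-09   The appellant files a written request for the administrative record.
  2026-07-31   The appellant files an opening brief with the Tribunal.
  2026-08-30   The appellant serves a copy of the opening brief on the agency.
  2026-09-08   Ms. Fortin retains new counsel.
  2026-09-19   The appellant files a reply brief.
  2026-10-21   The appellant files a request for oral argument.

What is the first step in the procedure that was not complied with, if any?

(1) due by 2026-03-19 + 60 days = 2026-05-18; done 2026-05-15 — timely.
(2) the permitted window runs from 2026-05-15 + 14 = 2026-05-29 to 2026-05-15 + 53 = 2026-07-07; 2026-06-02 falls inside that range.
(3) permitted from 2026-06-12 + 25 days = 2026-07-07 onward; done 2026-07-09 — permitted.
(4) due by 2026-03-19 + 135 days = 2026-08-01; completed 2026-07-31, before the deadline.
(5) permitted from 2026-07-31 + 15 days = 2026-08-15 onward; done 2026-08-30 — permitted.
(6) the permitted window runs from 2026-08-30 + 18 = 2026-09-17 to 2026-08-30 + 53 = 2026-10-22; 2026-09-19 falls inside that range.
(7) due by 2026-10-20 + 59 days = 2026-12-18; done 2026-10-21 — timely.

None — every step was satisfied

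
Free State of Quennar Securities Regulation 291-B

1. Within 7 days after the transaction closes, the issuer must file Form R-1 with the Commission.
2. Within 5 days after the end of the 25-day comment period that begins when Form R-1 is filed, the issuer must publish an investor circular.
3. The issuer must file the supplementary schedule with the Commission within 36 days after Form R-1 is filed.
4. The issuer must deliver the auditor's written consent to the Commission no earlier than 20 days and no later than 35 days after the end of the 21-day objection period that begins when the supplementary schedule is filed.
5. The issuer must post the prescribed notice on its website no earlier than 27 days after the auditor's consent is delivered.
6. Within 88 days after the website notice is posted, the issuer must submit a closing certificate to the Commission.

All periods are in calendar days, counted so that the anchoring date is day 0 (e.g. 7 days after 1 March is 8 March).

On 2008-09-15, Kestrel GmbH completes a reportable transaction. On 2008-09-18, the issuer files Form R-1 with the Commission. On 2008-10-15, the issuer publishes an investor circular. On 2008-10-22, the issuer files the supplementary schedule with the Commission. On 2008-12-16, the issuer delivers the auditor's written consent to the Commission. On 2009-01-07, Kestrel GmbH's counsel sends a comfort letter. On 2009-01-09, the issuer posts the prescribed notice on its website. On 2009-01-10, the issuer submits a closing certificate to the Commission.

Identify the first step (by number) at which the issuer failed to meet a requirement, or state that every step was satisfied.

Step 5

Step 1: 7 days after 2008-09-15 (when the transaction closes) is 2008-09-22; 2008-09-18 is within that limit.
Step 2: 5 days after 2008-10-13 (end of the 25-day comment period, which began when Form R-1 is filed on 2008-09-18) is 2008-10-18; completed 2008-10-15, before the deadline.
Step 3: 36 days after 2008-09-18 (when Form R-1 is filed) is 2008-10-24; 2008-10-22 is within that limit.
Step 4: the window is 20–35 days after 2008-11-12 (end of the 21-day objection period, which began when the supplementary schedule is filed on 2008-10-22), so 2008-12-02 through 2008-12-17; 2008-12-16 falls inside that range.
Step 5: the earliest permitted date is 27 days after 2008-12-16 (when the auditor's consent is delivered), i.e. 2009-01-12; done 2009-01-09 — 3 days too early.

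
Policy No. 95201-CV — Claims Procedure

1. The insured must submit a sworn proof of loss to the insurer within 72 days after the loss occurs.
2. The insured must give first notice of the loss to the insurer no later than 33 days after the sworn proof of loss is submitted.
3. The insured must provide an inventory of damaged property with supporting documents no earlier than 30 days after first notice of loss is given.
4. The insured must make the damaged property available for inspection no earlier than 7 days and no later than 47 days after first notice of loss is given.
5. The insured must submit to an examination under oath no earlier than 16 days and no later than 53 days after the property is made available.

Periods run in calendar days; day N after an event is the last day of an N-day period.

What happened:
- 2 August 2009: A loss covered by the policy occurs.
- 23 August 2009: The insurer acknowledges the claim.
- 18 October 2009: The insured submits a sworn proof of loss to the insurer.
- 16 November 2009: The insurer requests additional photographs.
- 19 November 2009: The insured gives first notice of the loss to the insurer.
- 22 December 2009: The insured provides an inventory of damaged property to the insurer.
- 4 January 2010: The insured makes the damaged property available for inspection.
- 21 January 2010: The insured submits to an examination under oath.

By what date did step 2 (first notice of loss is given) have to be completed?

20 November 2009

Step 2 runs from 18 October 2009, when the sworn proof of loss is submitted. 33 days after 18 October 2009 is 20 November 2009.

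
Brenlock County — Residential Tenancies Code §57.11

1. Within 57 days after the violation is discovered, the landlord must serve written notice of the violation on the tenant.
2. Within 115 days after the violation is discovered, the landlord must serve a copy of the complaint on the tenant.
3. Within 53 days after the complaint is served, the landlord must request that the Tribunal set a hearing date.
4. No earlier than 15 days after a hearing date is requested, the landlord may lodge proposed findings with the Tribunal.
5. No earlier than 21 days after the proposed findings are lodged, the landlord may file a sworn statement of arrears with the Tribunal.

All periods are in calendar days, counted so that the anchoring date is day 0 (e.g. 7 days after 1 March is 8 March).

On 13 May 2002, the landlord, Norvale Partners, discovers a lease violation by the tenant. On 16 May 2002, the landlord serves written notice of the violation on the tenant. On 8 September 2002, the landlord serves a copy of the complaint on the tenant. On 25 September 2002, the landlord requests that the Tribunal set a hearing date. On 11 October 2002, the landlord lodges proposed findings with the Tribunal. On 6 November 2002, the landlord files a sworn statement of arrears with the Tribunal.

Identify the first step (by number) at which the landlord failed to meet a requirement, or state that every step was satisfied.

Step 2

(1) due by 13 May 2002 + 57 days = 9 July 2002; completed 16 May 2002, before the deadline.
(2) due by 13 May 2002 + 115 days = 5 September 2002; 8 September 2002 misses that deadline by 3 days.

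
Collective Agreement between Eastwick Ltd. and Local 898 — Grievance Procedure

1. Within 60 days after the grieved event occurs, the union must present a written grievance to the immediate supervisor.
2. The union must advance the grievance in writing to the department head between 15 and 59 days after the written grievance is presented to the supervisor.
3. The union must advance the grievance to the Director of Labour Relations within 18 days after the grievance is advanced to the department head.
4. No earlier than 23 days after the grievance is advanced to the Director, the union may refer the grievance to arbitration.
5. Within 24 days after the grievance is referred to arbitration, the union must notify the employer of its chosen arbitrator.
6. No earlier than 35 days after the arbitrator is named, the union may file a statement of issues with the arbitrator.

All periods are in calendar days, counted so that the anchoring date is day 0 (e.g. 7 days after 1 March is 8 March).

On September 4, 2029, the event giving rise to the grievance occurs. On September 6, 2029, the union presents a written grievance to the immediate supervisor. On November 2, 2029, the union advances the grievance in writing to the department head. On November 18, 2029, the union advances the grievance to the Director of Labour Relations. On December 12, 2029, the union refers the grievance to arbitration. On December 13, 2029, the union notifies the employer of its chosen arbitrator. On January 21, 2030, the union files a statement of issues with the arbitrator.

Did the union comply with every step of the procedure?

Step 1: 60 days after September 4, 2029 (when the grieved event occurs) is November 3, 2029; September 6, 2029 is within that limit.
Step 2: the window is 15–59 days after September 6, 2029 (when the written grievance is presented to the supervisor), so September 21, 2029 through November 4, 2029; done November 2, 2029, which is between those dates.
Step 3: 18 days after November 2, 2029 (when the grievance is advanced to the department head) is November 20, 2029; November 18, 2029 is within that limit.
Step 4: the earliest permitted date is 23 days after November 18, 2029 (when the grievance is advanced to the Director), i.e. December 11, 2029; done December 12, 2029, after the minimum wait.
Step 5: 24 days after December 12, 2029 (when the grievance is referred to arbitration) is January 5, 2030; done December 13, 2029 — timely.
Step 6: the earliest permitted date is 35 days after December 13, 2029 (when the arbitrator is named), i.e. January 17, 2030; done January 21, 2030, after the minimum wait.

Yes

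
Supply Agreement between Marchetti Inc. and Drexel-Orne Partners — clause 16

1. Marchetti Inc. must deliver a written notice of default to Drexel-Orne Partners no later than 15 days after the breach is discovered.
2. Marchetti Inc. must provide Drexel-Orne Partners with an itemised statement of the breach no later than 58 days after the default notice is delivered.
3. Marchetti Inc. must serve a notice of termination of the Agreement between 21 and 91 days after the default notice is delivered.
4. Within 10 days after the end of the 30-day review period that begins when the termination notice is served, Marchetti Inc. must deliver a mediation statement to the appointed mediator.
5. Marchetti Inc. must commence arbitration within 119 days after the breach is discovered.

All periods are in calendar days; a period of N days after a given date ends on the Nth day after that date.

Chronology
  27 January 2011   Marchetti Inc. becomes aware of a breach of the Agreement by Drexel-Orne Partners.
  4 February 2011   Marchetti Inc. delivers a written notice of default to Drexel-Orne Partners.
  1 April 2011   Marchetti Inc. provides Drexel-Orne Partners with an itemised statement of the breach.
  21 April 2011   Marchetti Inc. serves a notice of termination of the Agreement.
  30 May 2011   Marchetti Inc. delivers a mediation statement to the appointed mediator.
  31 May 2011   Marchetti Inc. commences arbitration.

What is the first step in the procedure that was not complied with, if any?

Step 5

Step 1: 15 days after 27 January 2011 (when the breach is discovered) is 11 February 2011; done 4 February 2011 — timely.
Step 2: 58 days after 4 February 2011 (when the default notice is delivered) is 3 April 2011; 1 April 2011 is within that limit.
Step 3: the window is 21–91 days after 4 February 2011 (when the default notice is delivered), so 25 February 2011 through 6 May 2011; done 21 April 2011 — within the window.
Step 4: 10 days after 21 May 2011 (end of the 30-day review period, which began when the termination notice is served on 21 April 2011) is 31 May 2011; completed 30 May 2011, before the deadline.
Step 5: 119 days after 27 January 2011 (when the breach is discovered) is 26 May 2011; done 31 May 2011 — 5 days late.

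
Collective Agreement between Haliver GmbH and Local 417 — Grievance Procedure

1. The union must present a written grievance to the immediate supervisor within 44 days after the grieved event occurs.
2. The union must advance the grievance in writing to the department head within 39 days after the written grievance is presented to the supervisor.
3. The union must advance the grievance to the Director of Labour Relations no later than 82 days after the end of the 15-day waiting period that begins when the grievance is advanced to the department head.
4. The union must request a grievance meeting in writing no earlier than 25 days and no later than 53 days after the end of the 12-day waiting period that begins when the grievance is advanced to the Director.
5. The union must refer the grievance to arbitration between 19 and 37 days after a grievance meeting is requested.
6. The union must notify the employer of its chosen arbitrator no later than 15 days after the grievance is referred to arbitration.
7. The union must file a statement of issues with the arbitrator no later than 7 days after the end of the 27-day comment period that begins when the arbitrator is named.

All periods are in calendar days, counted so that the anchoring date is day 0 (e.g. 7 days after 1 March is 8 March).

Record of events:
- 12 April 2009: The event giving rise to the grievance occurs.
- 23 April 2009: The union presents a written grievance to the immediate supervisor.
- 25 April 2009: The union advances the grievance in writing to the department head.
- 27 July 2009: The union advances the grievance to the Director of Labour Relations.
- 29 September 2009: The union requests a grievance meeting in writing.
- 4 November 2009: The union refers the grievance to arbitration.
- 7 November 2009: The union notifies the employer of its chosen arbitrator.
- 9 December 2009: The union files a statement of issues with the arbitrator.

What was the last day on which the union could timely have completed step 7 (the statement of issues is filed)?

11 December 2009

The arbitrator is named on 7 November 2009; the 27-day comment period therefore ends 4 December 2009, and step 7 runs from that date. 7 days after 4 December 2009 is 11 December 2009.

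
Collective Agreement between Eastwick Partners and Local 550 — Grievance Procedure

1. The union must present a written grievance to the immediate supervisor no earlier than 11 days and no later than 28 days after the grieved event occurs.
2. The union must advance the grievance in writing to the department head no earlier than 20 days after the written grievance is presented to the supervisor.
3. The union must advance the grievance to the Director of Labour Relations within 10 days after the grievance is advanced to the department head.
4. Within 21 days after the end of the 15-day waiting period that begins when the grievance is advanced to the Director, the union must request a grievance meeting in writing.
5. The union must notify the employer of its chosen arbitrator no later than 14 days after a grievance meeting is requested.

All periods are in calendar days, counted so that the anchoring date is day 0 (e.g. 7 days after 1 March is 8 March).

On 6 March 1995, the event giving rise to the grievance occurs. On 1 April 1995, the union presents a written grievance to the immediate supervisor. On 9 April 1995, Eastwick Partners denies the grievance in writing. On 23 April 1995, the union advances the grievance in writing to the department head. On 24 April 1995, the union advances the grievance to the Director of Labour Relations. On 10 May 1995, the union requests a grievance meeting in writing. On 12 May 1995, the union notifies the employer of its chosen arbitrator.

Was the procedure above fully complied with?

Step 1 — 11 and 28 days from 6 March 1995 (when the grieved event occurs) are 17 March 1995 and 3 April 1995 respectively; 1 April 1995 falls inside that range.
Step 2 — must wait 20 days from 1 April 1995 (when the written grievance is presented to the supervisor), so not before 21 April 1995; done 23 April 1995, after the minimum wait.
Step 3 — counting 10 days from 23 April 1995 (when the grievance is advanced to the department head) gives a deadline of 3 May 1995; completed 24 April 1995, before the deadline.
Step 4 — counting 21 days from 9 May 1995 (end of the 15-day waiting period, which began when the grievance is advanced to the Director on 24 April 1995) gives a deadline of 30 May 1995; 10 May 1995 is within that limit.
Step 5 — counting 14 days from 10 May 1995 (when a grievance meeting is requested) gives a deadline of 24 May 1995; completed 12 May 1995, before the deadline.

Yes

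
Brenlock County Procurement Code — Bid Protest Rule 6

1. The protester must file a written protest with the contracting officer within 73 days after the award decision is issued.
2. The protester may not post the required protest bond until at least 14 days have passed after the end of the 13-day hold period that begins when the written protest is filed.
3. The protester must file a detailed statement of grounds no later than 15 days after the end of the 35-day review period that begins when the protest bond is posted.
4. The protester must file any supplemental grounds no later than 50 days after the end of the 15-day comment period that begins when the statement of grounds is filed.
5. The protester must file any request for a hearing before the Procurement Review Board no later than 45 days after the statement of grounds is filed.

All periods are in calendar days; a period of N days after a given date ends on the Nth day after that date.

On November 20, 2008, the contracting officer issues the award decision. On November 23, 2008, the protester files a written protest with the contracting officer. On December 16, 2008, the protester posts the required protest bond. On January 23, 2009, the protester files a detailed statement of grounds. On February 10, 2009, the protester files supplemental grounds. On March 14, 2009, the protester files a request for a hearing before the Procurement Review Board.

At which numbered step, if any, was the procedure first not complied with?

Step 1 — counting 73 days from November 20, 2008 (when the award decision is issued) gives a deadline of February 1, 2009; completed November 23, 2008, before the deadline.
Step 2 — must wait 14 days from December 6, 2008 (end of the 13-day hold period, which began when the written protest is filed on November 23, 2008), so not before December 20, 2008; December 16, 2008 is 4 days before the earliest permitted date.

Step 2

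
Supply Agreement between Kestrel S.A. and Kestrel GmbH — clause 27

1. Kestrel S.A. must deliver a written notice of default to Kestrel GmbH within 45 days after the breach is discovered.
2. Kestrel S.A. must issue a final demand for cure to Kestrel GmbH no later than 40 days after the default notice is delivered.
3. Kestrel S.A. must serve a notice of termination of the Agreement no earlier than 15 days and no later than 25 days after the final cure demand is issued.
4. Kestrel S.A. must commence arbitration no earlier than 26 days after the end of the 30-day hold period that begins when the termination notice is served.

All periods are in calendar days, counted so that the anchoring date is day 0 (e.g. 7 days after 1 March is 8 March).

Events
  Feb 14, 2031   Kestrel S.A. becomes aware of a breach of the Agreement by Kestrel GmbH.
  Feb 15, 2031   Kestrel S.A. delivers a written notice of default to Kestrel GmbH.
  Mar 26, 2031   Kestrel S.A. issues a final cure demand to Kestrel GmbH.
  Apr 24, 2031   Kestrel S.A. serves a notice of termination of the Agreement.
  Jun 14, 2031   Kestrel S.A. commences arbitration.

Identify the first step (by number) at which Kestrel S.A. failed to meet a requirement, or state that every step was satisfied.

Step 3

Step 1 — counting 45 days from Feb 14, 2031 (when the breach is discovered) gives a deadline of Mar 31, 2031; completed Feb 15, 2031, before the deadline.
Step 2 — counting 40 days from Feb 15, 2031 (when the default notice is delivered) gives a deadline of Mar 27, 2031; completed Mar 26, 2031, before the deadline.
Step 3 — 15 and 25 days from Mar 26, 2031 (when the final cure demand is issued) are Apr 10, 2031 and Apr 20, 2031 respectively; Apr 24, 2031 is 4 days past the end of the window.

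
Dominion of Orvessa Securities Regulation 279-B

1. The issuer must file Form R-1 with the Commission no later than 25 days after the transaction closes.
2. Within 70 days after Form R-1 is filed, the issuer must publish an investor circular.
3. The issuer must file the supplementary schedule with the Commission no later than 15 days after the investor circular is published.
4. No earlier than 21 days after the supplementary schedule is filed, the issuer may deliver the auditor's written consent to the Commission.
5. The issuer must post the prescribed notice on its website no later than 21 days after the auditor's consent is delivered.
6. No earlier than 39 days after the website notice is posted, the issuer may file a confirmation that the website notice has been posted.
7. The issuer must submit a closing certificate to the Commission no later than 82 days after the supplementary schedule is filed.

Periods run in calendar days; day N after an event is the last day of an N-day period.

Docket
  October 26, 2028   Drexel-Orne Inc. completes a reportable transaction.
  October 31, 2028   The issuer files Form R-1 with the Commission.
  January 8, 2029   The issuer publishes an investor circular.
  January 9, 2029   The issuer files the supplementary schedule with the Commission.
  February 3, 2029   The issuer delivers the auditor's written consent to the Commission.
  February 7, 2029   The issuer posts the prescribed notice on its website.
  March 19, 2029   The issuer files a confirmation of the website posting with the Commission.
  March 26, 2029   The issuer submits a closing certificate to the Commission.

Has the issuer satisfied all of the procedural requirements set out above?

Yes

Step 1 — counting 25 days from October 26, 2028 (when the transaction closes) gives a deadline of November 20, 2028; October 31, 2028 is within that limit.
Step 2 — counting 70 days from October 31, 2028 (when Form R-1 is filed) gives a deadline of January 9, 2029; done January 8, 2029 — timely.
Step 3 — counting 15 days from January 8, 2029 (when the investor circular is published) gives a deadline of January 23, 2029; completed January 9, 2029, before the deadline.
Step 4 — must wait 21 days from January 9, 2029 (when the supplementary schedule is filed), so not before January 30, 2029; done February 3, 2029, after the minimum wait.
Step 5 — counting 21 days from February 3, 2029 (when the auditor's consent is delivered) gives a deadline of February 24, 2029; February 7, 2029 is within that limit.
Step 6 — must wait 39 days from February 7, 2029 (when the website notice is posted), so not before March 18, 2029; March 19, 2029 is on or after that date.
Step 7 — counting 82 days from January 9, 2029 (when the supplementary schedule is filed) gives a deadline of April 1, 2029; done March 26, 2029 — timely.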